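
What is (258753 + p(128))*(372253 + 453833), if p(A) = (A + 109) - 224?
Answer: 213762969876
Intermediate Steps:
p(A) = -115 + A (p(A) = (109 + A) - 224 = -115 + A)
(258753 + p(128))*(372253 + 453833) = (258753 + (-115 + 128))*(372253 + 453833) = (258753 + 13)*826086 = 258766*826086 = 213762969876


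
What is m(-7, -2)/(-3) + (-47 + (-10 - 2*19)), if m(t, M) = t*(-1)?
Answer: -292/3 ≈ -97.333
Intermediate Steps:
m(t, M) = -t
m(-7, -2)/(-3) + (-47 + (-10 - 2*19)) = (-1*(-7))/(-3) + (-47 + (-10 - 2*19)) = -⅓*7 + (-47 + (-10 - 38)) = -7/3 + (-47 - 48) = -7/3 - 95 = -292/3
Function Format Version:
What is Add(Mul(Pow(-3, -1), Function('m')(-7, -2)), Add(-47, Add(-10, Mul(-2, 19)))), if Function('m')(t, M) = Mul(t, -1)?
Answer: Rational(-292, 3) ≈ -97.333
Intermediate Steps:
Function('m')(t, M) = Mul(-1, t)
Add(Mul(Pow(-3, -1), Function('m')(-7, -2)), Add(-47, Add(-10, Mul(-2, 19)))) = Add(Mul(Pow(-3, -1), Mul(-1, -7)), Add(-47, Add(-10, Mul(-2, 19)))) = Add(Mul(Rational(-1, 3), 7), Add(-47, Add(-10, -38))) = Add(Rational(-7, 3), Add(-47, -48)) = Add(Rational(-7, 3), -95) = Rational(-292, 3)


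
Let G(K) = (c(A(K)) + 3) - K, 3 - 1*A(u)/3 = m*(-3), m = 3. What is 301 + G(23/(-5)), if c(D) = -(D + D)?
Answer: 1183/5 ≈ 236.60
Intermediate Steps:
A(u) = 36 (A(u) = 9 - 9*(-3) = 9 - 3*(-9) = 9 + 27 = 36)
c(D) = -2*D
G(K) = -69 - K (G(K) = (-2*36 + 3) - K = (-72 + 3) - K = -69 - K)
301 + G(23/(-5)) = 301 + (-69 - 23/(-5)) = 301 + (-69 - 23*(-1)/5) = 301 + (-69 - 1*(-23/5)) = 301 + (-69 + 23/5) = 301 - 322/5 = 1183/5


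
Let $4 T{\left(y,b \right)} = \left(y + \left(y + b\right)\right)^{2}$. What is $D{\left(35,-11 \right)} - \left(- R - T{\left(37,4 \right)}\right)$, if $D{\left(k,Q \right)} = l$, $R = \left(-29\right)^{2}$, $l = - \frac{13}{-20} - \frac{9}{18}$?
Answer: $\frac{47243}{20} \approx 2362.1$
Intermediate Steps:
$l = \frac{3}{20}$ ($l = \left(-13\right) \left(- \frac{1}{20}\right) - \frac{1}{2} = \frac{13}{20} - \frac{1}{2} = \frac{3}{20} \approx 0.15$)
$R = 841$
$D{\left(k,Q \right)} = \frac{3}{20}$
$T{\left(y,b \right)} = \frac{\left(b + 2 y\right)^{2}}{4}$ ($T{\left(y,b \right)} = \frac{\left(y + \left(y + b\right)\right)^{2}}{4} = \frac{\left(y + \left(b + y\right)\right)^{2}}{4} = \frac{\left(b + 2 y\right)^{2}}{4}$)
$D{\left(35,-11 \right)} - \left(- R - T{\left(37,4 \right)}\right) = \frac{3}{20} - \left(\left(-1\right) 841 - \frac{\left(4 + 2 \cdot 37\right)^{2}}{4}\right) = \frac{3}{20} - \left(-841 - \frac{\left(4 + 74\right)^{2}}{4}\right) = \frac{3}{20} - \left(-841 - \frac{78^{2}}{4}\right) = \frac{3}{20} - \left(-841 - \frac{1}{4} \cdot 6084\right) = \frac{3}{20} - \left(-841 - 1521\right) = \frac{3}{20} - -2362 = \frac{3}{20} + 2362 = \frac{47243}{20}$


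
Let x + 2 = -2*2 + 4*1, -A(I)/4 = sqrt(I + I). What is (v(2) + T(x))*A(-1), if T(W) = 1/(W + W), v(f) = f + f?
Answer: -15*I*sqrt(2) ≈ -21.213*I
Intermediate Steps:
A(I) = -4*sqrt(2)*sqrt(I) (A(I) = -4*sqrt(I + I) = -4*sqrt(2)*sqrt(I))
x = -2 (x = -2 + (-2*2 + 4*1) = -2 + (-4 + 4) = -2 + 0 = -2)
v(f) = 2*f
T(W) = 1/(2*W)
(v(2) + T(x))*A(-1) = (2*2 + (1/2)/(-2))*(-4*sqrt(2)*sqrt(-1)) = (4 + (1/2)*(-1/2))*(-4*sqrt(2)*I) = (4 - 1/4)*(-4*I*sqrt(2)) = 15*(-4*I*sqrt(2))/4 = -15*I*sqrt(2)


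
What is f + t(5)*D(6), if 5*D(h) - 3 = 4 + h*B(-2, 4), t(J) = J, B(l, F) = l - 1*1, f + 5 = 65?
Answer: 49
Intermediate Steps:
f = 60 (f = -5 + 65 = 60)
B(l, F) = -1 + l (B(l, F) = l - 1 = -1 + l)
D(h) = 7/5 - 3*h/5 (D(h) = 3/5 + (4 + h*(-1 - 2))/5 = 3/5 + (4 + h*(-3))/5 = 3/5 + (4 - 3*h)/5 = 3/5 + (4/5 - 3*h/5) = 7/5 - 3*h/5)
f + t(5)*D(6) = 60 + 5*(7/5 - 3/5*6) = 60 + 5*(7/5 - 18/5) = 60 + 5*(-11/5) = 60 - 11 = 49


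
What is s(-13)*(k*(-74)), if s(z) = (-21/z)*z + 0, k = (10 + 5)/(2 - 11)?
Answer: -2590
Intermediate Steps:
k = -5/3 (k = 15/(-9) = 15*(-1/9) = -5/3 ≈ -1.6667)
s(z) = -21 (s(z) = -21 + 0 = -21)
s(-13)*(k*(-74)) = -(-35)*(-74) = -21*370/3 = -2590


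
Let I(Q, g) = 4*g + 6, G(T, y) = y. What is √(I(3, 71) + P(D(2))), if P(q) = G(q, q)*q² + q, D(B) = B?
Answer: 10*√3 ≈ 17.320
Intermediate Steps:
I(Q, g) = 6 + 4*g
P(q) = q + q³ (P(q) = q*q² + q = q³ + q = q + q³)
√(I(3, 71) + P(D(2))) = √((6 + 4*71) + (2 + 2³)) = √((6 + 284) + (2 + 8)) = √(290 + 10) = √300 = 10*√3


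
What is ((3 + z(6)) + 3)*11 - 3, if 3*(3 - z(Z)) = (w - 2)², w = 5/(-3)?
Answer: 1261/27 ≈ 46.704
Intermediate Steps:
w = -5/3 (w = 5*(-⅓) = -5/3 ≈ -1.6667)
z(Z) = -40/27 (z(Z) = 3 - (-5/3 - 2)²/3 = 3 - (-11/3)²/3 = 3 - ⅓*121/9 = 3 - 121/27 = -40/27)
((3 + z(6)) + 3)*11 - 3 = ((3 - 40/27) + 3)*11 - 3 = (41/27 + 3)*11 - 3 = (122/27)*11 - 3 = 1342/27 - 3 = 1261/27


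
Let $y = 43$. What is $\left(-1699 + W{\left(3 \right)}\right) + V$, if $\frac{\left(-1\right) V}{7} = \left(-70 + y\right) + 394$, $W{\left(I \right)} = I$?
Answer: $-4265$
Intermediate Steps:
$V = -2569$ ($V = - 7 \left(\left(-70 + 43\right) + 394\right) = - 7 \left(-27 + 394\right) = \left(-7\right) 367 = -2569$)
$\left(-1699 + W{\left(3 \right)}\right) + V = \left(-1699 + 3\right) - 2569 = -1696 - 2569 = -4265$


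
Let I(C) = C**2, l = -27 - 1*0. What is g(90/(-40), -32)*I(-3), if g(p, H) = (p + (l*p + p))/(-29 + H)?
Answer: -2025/244 ≈ -8.2992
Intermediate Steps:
l = -27 (l = -27 + 0 = -27)
g(p, H) = -25*p/(-29 + H) (g(p, H) = (p + (-27*p + p))/(-29 + H) = (p - 26*p)/(-29 + H) = (-25*p)/(-29 + H) = -25*p/(-29 + H))
g(90/(-40), -32)*I(-3) = -25*90/(-40)/(-29 - 32)*(-3)**2 = -25*90*(-1/40)/(-61)*9 = -25*(-9/4)*(-1/61)*9 = -225/244*9 = -2025/244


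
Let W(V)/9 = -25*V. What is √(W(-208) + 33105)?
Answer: √79905 ≈ 282.67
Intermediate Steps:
W(V) = -225*V (W(V) = 9*(-25*V) = -225*V)
√(W(-208) + 33105) = √(-225*(-208) + 33105) = √(46800 + 33105) = √79905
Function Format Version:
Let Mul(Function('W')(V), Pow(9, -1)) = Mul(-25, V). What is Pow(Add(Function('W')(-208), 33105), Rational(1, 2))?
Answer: Pow(79905, Rational(1, 2)) ≈ 282.67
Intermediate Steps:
Function('W')(V) = Mul(-225, V) (Function('W')(V) = Mul(9, Mul(-25, V)) = Mul(-225, V))
Pow(Add(Function('W')(-208), 33105), Rational(1, 2)) = Pow(Add(Mul(-225, -208), 33105), Rational(1, 2)) = Pow(Add(46800, 33105), Rational(1, 2)) = Pow(79905, Rational(1, 2))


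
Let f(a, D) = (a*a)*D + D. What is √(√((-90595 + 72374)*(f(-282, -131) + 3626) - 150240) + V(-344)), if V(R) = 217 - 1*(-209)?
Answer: √(426 + 3*√21084006521) ≈ 660.33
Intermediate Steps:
f(a, D) = D + D*a² (f(a, D) = a²*D + D = D*a² + D = D + D*a²)
V(R) = 426 (V(R) = 217 + 209 = 426)
√(√((-90595 + 72374)*(f(-282, -131) + 3626) - 150240) + V(-344)) = √(√((-90595 + 72374)*(-131*(1 + (-282)²) + 3626) - 150240) + 426) = √(√(-18221*(-131*(1 + 79524) + 3626) - 150240) + 426) = √(√(-18221*(-131*79525 + 3626) - 150240) + 426) = √(√(-18221*(-10417775 + 3626) - 150240) + 426) = √(√(-18221*(-10414149) - 150240) + 426) = √(√(189756208929 - 150240) + 426) = √(√189756058689 + 426) = √(3*√21084006521 + 426) = √(426 + 3*√21084006521)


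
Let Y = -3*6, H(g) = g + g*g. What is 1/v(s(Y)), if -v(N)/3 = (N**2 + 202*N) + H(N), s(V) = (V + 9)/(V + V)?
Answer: -8/1221 ≈ -0.0065520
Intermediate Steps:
H(g) = g + g**2
Y = -18
s(V) = (9 + V)/(2*V) (s(V) = (9 + V)/((2*V)) = (9 + V)*(1/(2*V)) = (9 + V)/(2*V))
v(N) = -606*N - 3*N**2 - 3*N*(1 + N) (v(N) = -3*((N**2 + 202*N) + N*(1 + N)) = -3*(N**2 + 202*N + N*(1 + N)) = -606*N - 3*N**2 - 3*N*(1 + N))
1/v(s(Y)) = 1/(3*((1/2)*(9 - 18)/(-18))*(-203 - (9 - 18)/(-18))) = 1/(3*((1/2)*(-1/18)*(-9))*(-203 - (-1)*(-9)/18)) = 1/(3*(1/4)*(-203 - 2*1/4)) = 1/(3*(1/4)*(-203 - 1/2)) = 1/(3*(1/4)*(-407/2)) = 1/(-1221/8) = -8/1221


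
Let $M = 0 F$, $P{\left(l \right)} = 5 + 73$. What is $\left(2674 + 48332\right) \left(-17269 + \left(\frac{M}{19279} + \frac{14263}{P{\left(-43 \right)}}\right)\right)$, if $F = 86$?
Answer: $- \frac{11329444219}{13} \approx -8.715 \cdot 10^{8}$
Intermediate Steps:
$P{\left(l \right)} = 78$
$M = 0$ ($M = 0 \cdot 86 = 0$)
$\left(2674 + 48332\right) \left(-17269 + \left(\frac{M}{19279} + \frac{14263}{P{\left(-43 \right)}}\right)\right) = \left(2674 + 48332\right) \left(-17269 + \left(\frac{0}{19279} + \frac{14263}{78}\right)\right) = 51006 \left(-17269 + \left(0 \cdot \frac{1}{19279} + 14263 \cdot \frac{1}{78}\right)\right) = 51006 \left(-17269 + \left(0 + \frac{14263}{78}\right)\right) = 51006 \left(-17269 + \frac{14263}{78}\right) = 51006 \left(- \frac{1332719}{78}\right) = - \frac{11329444219}{13}$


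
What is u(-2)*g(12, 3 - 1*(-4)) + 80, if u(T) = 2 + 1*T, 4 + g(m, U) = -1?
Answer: 80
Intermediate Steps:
g(m, U) = -5 (g(m, U) = -4 - 1 = -5)
u(T) = 2 + T
u(-2)*g(12, 3 - 1*(-4)) + 80 = (2 - 2)*(-5) + 80 = 0*(-5) + 80 = 0 + 80 = 80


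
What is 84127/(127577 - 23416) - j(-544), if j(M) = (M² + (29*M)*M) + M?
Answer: -924692943169/104161 ≈ -8.8775e+6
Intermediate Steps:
j(M) = M + 30*M² (j(M) = (M² + 29*M²) + M = 30*M² + M = M + 30*M²)
84127/(127577 - 23416) - j(-544) = 84127/(127577 - 23416) - (-544)*(1 + 30*(-544)) = 84127/104161 - (-544)*(1 - 16320) = 84127*(1/104161) - (-544)*(-16319) = 84127/104161 - 1*8877536 = 84127/104161 - 8877536 = -924692943169/104161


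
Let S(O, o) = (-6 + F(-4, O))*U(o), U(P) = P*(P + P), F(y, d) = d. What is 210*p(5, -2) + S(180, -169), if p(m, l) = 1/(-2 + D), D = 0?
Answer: 9939123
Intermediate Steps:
p(m, l) = -1/2 (p(m, l) = 1/(-2 + 0) = 1/(-2) = -1/2)
U(P) = 2*P**2 (U(P) = P*(2*P) = 2*P**2)
S(O, o) = 2*o**2*(-6 + O) (S(O, o) = (-6 + O)*(2*o**2) = 2*o**2*(-6 + O))
210*p(5, -2) + S(180, -169) = 210*(-1/2) + 2*(-169)**2*(-6 + 180) = -105 + 2*28561*174 = -105 + 9939228 = 9939123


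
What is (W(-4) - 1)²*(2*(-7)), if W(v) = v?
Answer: -350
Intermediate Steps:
(W(-4) - 1)²*(2*(-7)) = (-4 - 1)²*(2*(-7)) = (-5)²*(-14) = 25*(-14) = -350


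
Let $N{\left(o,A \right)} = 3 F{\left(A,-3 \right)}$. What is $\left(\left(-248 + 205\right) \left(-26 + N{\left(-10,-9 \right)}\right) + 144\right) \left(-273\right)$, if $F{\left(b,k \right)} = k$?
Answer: $-450177$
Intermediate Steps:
$N{\left(o,A \right)} = -9$ ($N{\left(o,A \right)} = 3 \left(-3\right) = -9$)
$\left(\left(-248 + 205\right) \left(-26 + N{\left(-10,-9 \right)}\right) + 144\right) \left(-273\right) = \left(\left(-248 + 205\right) \left(-26 - 9\right) + 144\right) \left(-273\right) = \left(\left(-43\right) \left(-35\right) + 144\right) \left(-273\right) = \left(1505 + 144\right) \left(-273\right) = 1649 \left(-273\right) = -450177$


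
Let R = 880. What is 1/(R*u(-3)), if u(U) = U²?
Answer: 1/7920 ≈ 0.00012626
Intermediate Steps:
1/(R*u(-3)) = 1/(880*(-3)²) = 1/(880*9) = 1/7920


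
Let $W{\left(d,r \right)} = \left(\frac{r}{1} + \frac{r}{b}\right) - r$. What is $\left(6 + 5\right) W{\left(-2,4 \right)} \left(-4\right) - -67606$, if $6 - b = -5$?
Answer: $67590$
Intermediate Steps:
$b = 11$ ($b = 6 - -5 = 6 + 5 = 11$)
$W{\left(d,r \right)} = \frac{r}{11}$ ($W{\left(d,r \right)} = \left(\frac{r}{1} + \frac{r}{11}\right) - r = \left(r 1 + r \frac{1}{11}\right) - r = \left(r + \frac{r}{11}\right) - r = \frac{12 r}{11} - r = \frac{r}{11}$)
$\left(6 + 5\right) W{\left(-2,4 \right)} \left(-4\right) - -67606 = \left(6 + 5\right) \frac{1}{11} \cdot 4 \left(-4\right) - -67606 = 11 \cdot \frac{4}{11} \left(-4\right) + 67606 = 11 \left(- \frac{16}{11}\right) + 67606 = -16 + 67606 = 67590$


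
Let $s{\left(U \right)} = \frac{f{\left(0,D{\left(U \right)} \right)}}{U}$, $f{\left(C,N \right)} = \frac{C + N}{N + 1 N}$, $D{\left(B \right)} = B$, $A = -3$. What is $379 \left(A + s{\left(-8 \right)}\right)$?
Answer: $- \frac{18571}{16} \approx -1160.7$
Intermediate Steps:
$f{\left(C,N \right)} = \frac{C + N}{2 N}$ ($f{\left(C,N \right)} = \frac{C + N}{N + N} = \frac{C + N}{2 N}$)
$s{\left(U \right)} = \frac{1}{2 U}$ ($s{\left(U \right)} = \frac{\frac{1}{2} \frac{1}{U} \left(0 + U\right)}{U} = \frac{\frac{1}{2} \frac{1}{U} U}{U} = \frac{1}{2 U}$)
$379 \left(A + s{\left(-8 \right)}\right) = 379 \left(-3 + \frac{1}{2 \left(-8\right)}\right) = 379 \left(-3 + \frac{1}{2} \left(- \frac{1}{8}\right)\right) = 379 \left(-3 - \frac{1}{16}\right) = 379 \left(- \frac{49}{16}\right) = - \frac{18571}{16}$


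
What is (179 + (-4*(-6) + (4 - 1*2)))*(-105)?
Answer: -21525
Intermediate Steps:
(179 + (-4*(-6) + (4 - 1*2)))*(-105) = (179 + (24 + (4 - 2)))*(-105) = (179 + (24 + 2))*(-105) = (179 + 26)*(-105) = 205*(-105) = -21525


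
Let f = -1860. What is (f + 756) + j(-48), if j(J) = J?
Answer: -1152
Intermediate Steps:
(f + 756) + j(-48) = (-1860 + 756) - 48 = -1104 - 48 = -1152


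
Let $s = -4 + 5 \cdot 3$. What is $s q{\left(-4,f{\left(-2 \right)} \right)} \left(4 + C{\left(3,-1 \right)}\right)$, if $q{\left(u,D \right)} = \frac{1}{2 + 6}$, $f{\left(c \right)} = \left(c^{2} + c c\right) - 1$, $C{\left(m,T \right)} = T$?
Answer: $\frac{33}{8} \approx 4.125$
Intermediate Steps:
$f{\left(c \right)} = -1 + 2 c^{2}$ ($f{\left(c \right)} = \left(c^{2} + c^{2}\right) - 1 = 2 c^{2} - 1 = -1 + 2 c^{2}$)
$q{\left(u,D \right)} = \frac{1}{8}$
$s = 11$ ($s = -4 + 15 = 11$)
$s q{\left(-4,f{\left(-2 \right)} \right)} \left(4 + C{\left(3,-1 \right)}\right) = 11 \cdot \frac{1}{8} \left(4 - 1\right) = \frac{11}{8} \cdot 3 = \frac{33}{8}$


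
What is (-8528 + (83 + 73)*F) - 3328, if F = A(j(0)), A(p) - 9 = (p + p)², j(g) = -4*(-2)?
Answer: 29484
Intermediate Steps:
j(g) = 8
A(p) = 9 + 4*p² (A(p) = 9 + (p + p)² = 9 + (2*p)² = 9 + 4*p²)
F = 265 (F = 9 + 4*8² = 9 + 4*64 = 9 + 256 = 265)
(-8528 + (83 + 73)*F) - 3328 = (-8528 + (83 + 73)*265) - 3328 = (-8528 + 156*265) - 3328 = (-8528 + 41340) - 3328 = 32812 - 3328 = 29484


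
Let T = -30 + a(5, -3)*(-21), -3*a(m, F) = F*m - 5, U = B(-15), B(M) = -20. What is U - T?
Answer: 150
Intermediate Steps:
U = -20
a(m, F) = 5/3 - F*m/3 (a(m, F) = -(F*m - 5)/3 = -(-5 + F*m)/3 = 5/3 - F*m/3)
T = -170 (T = -30 + (5/3 - ⅓*(-3)*5)*(-21) = -30 + (5/3 + 5)*(-21) = -30 + (20/3)*(-21) = -30 - 140 = -170)
U - T = -20 - 1*(-170) = -20 + 170 = 150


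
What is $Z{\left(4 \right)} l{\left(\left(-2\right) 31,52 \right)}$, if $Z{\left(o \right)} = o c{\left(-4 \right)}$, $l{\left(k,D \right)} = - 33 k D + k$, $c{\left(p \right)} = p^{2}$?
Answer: $6805120$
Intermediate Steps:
$l{\left(k,D \right)} = k - 33 D k$ ($l{\left(k,D \right)} = - 33 D k + k = k - 33 D k$)
$Z{\left(o \right)} = 16 o$ ($Z{\left(o \right)} = o \left(-4\right)^{2} = o 16 = 16 o$)
$Z{\left(4 \right)} l{\left(\left(-2\right) 31,52 \right)} = 16 \cdot 4 \left(-2\right) 31 \left(1 - 1716\right) = 64 \left(- 62 \left(1 - 1716\right)\right) = 64 \left(\left(-62\right) \left(-1715\right)\right) = 64 \cdot 106330 = 6805120$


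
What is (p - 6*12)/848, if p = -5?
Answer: -77/848 ≈ -0.090802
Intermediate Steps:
(p - 6*12)/848 = (-5 - 6*12)/848 = (-5 - 72)*(1/848) = -77*1/848 = -77/848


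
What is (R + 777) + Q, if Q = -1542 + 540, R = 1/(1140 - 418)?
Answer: -162449/722 ≈ -225.00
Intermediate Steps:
R = 1/722 ≈ 0.0013850
Q = -1002
(R + 777) + Q = (1/722 + 777) - 1002 = 560995/722 - 1002 = -162449/722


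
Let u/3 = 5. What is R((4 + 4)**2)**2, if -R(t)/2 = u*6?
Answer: 32400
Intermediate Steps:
u = 15 (u = 3*5 = 15)
R(t) = -180 (R(t) = -30*6 = -2*90 = -180)
R((4 + 4)**2)**2 = (-180)**2 = 32400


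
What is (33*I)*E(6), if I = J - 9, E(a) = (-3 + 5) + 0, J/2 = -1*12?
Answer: -2178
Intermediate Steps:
J = -24 (J = 2*(-1*12) = 2*(-12) = -24)
E(a) = 2 (E(a) = 2 + 0 = 2)
I = -33 (I = -24 - 9 = -33)
(33*I)*E(6) = (33*(-33))*2 = -1089*2 = -2178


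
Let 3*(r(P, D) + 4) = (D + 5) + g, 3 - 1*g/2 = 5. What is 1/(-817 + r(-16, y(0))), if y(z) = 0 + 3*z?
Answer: -3/2462 ≈ -0.0012185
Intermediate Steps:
g = -4 (g = 6 - 2*5 = 6 - 10 = -4)
y(z) = 3*z
r(P, D) = -11/3 + D/3 (r(P, D) = -4 + ((D + 5) - 4)/3 = -4 + ((5 + D) - 4)/3 = -4 + (1 + D)/3 = -4 + (1/3 + D/3) = -11/3 + D/3)
1/(-817 + r(-16, y(0))) = 1/(-817 + (-11/3 + (3*0)/3)) = 1/(-817 + (-11/3 + (1/3)*0)) = 1/(-817 + (-11/3 + 0)) = 1/(-817 - 11/3) = 1/(-2462/3) = -3/2462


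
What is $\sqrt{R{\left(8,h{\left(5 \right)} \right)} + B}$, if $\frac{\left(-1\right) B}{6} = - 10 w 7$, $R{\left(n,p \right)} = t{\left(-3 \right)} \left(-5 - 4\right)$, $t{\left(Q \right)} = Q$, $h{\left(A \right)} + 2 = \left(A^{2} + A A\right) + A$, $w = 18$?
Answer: $3 \sqrt{843} \approx 87.103$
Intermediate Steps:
$h{\left(A \right)} = -2 + A + 2 A^{2}$ ($h{\left(A \right)} = -2 + \left(\left(A^{2} + A A\right) + A\right) = -2 + \left(\left(A^{2} + A^{2}\right) + A\right) = -2 + \left(2 A^{2} + A\right) = -2 + \left(A + 2 A^{2}\right) = -2 + A + 2 A^{2}$)
$R{\left(n,p \right)} = 27$ ($R{\left(n,p \right)} = - 3 \left(-5 - 4\right) = \left(-3\right) \left(-9\right) = 27$)
$B = 7560$ ($B = - 6 \left(-10\right) 18 \cdot 7 = - 6 \left(\left(-180\right) 7\right) = \left(-6\right) \left(-1260\right) = 7560$)
$\sqrt{R{\left(8,h{\left(5 \right)} \right)} + B} = \sqrt{27 + 7560} = \sqrt{7587} = 3 \sqrt{843}$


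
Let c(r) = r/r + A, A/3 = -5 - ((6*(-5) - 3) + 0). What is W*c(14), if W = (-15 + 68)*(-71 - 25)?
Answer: -432480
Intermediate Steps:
A = 84 (A = 3*(-5 - ((6*(-5) - 3) + 0)) = 3*(-5 - ((-30 - 3) + 0)) = 3*(-5 - (-33 + 0)) = 3*(-5 - 1*(-33)) = 3*(-5 + 33) = 3*28 = 84)
c(r) = 85 (c(r) = r/r + 84 = 1 + 84 = 85)
W = -5088 (W = 53*(-96) = -5088)
W*c(14) = -5088*85 = -432480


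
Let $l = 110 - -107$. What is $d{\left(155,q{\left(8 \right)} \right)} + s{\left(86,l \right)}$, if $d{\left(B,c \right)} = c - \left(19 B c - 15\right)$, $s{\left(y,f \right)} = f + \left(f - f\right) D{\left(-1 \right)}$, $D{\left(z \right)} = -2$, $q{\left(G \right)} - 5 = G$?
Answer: $-38040$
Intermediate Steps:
$q{\left(G \right)} = 5 + G$
$l = 217$ ($l = 110 + 107 = 217$)
$s{\left(y,f \right)} = f$ ($s{\left(y,f \right)} = f + \left(f - f\right) \left(-2\right) = f + 0 \left(-2\right) = f + 0 = f$)
$d{\left(B,c \right)} = 15 + c - 19 B c$ ($d{\left(B,c \right)} = c - \left(19 B c - 15\right) = c - \left(-15 + 19 B c\right) = 15 + c - 19 B c$)
$d{\left(155,q{\left(8 \right)} \right)} + s{\left(86,l \right)} = \left(15 + \left(5 + 8\right) - 2945 \left(5 + 8\right)\right) + 217 = \left(15 + 13 - 2945 \cdot 13\right) + 217 = \left(15 + 13 - 38285\right) + 217 = -38257 + 217 = -38040$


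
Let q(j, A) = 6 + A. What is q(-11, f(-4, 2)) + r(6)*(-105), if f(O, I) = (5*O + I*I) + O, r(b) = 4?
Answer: -434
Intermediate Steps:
f(O, I) = I**2 + 6*O (f(O, I) = (5*O + I**2) + O = (I**2 + 5*O) + O = I**2 + 6*O)
q(-11, f(-4, 2)) + r(6)*(-105) = (6 + (2**2 + 6*(-4))) + 4*(-105) = (6 + (4 - 24)) - 420 = (6 - 20) - 420 = -14 - 420 = -434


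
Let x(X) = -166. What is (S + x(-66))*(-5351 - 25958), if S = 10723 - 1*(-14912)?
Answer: -797408921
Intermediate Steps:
S = 25635 (S = 10723 + 14912 = 25635)
(S + x(-66))*(-5351 - 25958) = (25635 - 166)*(-5351 - 25958) = 25469*(-31309) = -797408921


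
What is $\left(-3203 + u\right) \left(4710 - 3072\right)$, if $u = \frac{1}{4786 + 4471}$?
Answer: $- \frac{48566978460}{9257} \approx -5.2465 \cdot 10^{6}$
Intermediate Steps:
$u = \frac{1}{9257} \approx 0.00010803$
$\left(-3203 + u\right) \left(4710 - 3072\right) = \left(-3203 + \frac{1}{9257}\right) \left(4710 - 3072\right) = \left(- \frac{29650170}{9257}\right) 1638 = - \frac{48566978460}{9257}$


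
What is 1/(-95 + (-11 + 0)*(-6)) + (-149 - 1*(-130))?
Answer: -552/29 ≈ -19.034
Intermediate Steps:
1/(-95 + (-11 + 0)*(-6)) + (-149 - 1*(-130)) = 1/(-95 - 11*(-6)) + (-149 + 130) = 1/(-95 + 66) - 19 = 1/(-29) - 19 = -1/29 - 19 = -552/29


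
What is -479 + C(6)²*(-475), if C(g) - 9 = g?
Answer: -107354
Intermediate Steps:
C(g) = 9 + g
-479 + C(6)²*(-475) = -479 + (9 + 6)²*(-475) = -479 + 15²*(-475) = -479 + 225*(-475) = -479 - 106875 = -107354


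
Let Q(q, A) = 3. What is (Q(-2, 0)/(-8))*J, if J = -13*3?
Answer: 117/8 ≈ 14.625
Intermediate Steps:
J = -39
(Q(-2, 0)/(-8))*J = (3/(-8))*(-39) = (3*(-⅛))*(-39) = -3/8*(-39) = 117/8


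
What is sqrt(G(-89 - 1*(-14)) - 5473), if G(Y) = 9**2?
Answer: 4*I*sqrt(337) ≈ 73.43*I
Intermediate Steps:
G(Y) = 81
sqrt(G(-89 - 1*(-14)) - 5473) = sqrt(81 - 5473) = sqrt(-5392) = 4*I*sqrt(337)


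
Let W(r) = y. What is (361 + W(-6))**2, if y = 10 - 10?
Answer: 130321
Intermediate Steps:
y = 0
W(r) = 0
(361 + W(-6))**2 = (361 + 0)**2 = 361**2 = 130321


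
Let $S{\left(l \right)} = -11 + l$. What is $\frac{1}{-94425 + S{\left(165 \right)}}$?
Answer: $- \frac{1}{94271} \approx -1.0608 \cdot 10^{-5}$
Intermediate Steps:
$\frac{1}{-94425 + S{\left(165 \right)}} = \frac{1}{-94425 + \left(-11 + 165\right)} = \frac{1}{-94425 + 154} = \frac{1}{-94271} = - \frac{1}{94271}$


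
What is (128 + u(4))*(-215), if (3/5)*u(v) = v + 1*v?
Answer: -91160/3 ≈ -30387.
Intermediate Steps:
u(v) = 10*v/3 (u(v) = 5*(v + 1*v)/3 = 5*(v + v)/3 = 5*(2*v)/3 = 10*v/3)
(128 + u(4))*(-215) = (128 + (10/3)*4)*(-215) = (128 + 40/3)*(-215) = (424/3)*(-215) = -91160/3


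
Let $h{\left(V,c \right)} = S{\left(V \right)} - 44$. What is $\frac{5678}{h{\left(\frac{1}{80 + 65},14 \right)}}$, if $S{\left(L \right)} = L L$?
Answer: $- \frac{119379950}{925099} \approx -129.05$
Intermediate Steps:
$S{\left(L \right)} = L^{2}$
$h{\left(V,c \right)} = -44 + V^{2}$ ($h{\left(V,c \right)} = V^{2} - 44 = -44 + V^{2}$)
$\frac{5678}{h{\left(\frac{1}{80 + 65},14 \right)}} = \frac{5678}{-44 + \left(\frac{1}{80 + 65}\right)^{2}} = \frac{5678}{-44 + \left(\frac{1}{145}\right)^{2}} = \frac{5678}{-44 + \frac{1}{21025}} = \frac{5678}{- \frac{925099}{21025}} = 5678 \left(- \frac{21025}{925099}\right) = - \frac{119379950}{925099}$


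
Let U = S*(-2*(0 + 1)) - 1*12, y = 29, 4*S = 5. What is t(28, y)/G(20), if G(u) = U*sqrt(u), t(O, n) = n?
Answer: -sqrt(5)/5 ≈ -0.44721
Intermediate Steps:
S = 5/4 (S = (1/4)*5 = 5/4 ≈ 1.2500)
U = -29/2 (U = 5*(-2*(0 + 1))/4 - 1*12 = 5*(-2*1)/4 - 12 = (5/4)*(-2) - 12 = -5/2 - 12 = -29/2 ≈ -14.500)
G(u) = -29*sqrt(u)/2
t(28, y)/G(20) = 29/((-29*sqrt(5))) = 29*(-sqrt(5)/145) = -sqrt(5)/5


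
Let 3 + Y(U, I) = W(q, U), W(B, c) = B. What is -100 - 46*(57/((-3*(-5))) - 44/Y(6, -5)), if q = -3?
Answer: -9182/15 ≈ -612.13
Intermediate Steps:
Y(U, I) = -6 (Y(U, I) = -3 - 3 = -6)
-100 - 46*(57/((-3*(-5))) - 44/Y(6, -5)) = -100 - 46*(57/((-3*(-5))) - 44/(-6)) = -100 - 46*(57/15 - 44*(-⅙)) = -100 - 46*(57*(1/15) + 22/3) = -100 - 46*(19/5 + 22/3) = -100 - 46*167/15 = -100 - 7682/15 = -9182/15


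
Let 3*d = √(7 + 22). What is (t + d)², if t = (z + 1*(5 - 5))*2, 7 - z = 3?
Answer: (24 + √29)²/9 ≈ 95.943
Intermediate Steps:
z = 4 (z = 7 - 1*3 = 7 - 3 = 4)
d = √29/3 (d = √(7 + 22)/3 = √29/3 ≈ 1.7951)
t = 8 (t = (4 + 1*(5 - 5))*2 = (4 + 1*0)*2 = (4 + 0)*2 = 4*2 = 8)
(t + d)² = (8 + √29/3)²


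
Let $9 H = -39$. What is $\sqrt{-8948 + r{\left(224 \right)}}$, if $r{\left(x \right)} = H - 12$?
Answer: $\frac{i \sqrt{80679}}{3} \approx 94.68 i$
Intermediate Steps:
$H = - \frac{13}{3}$ ($H = \frac{1}{9} \left(-39\right) = - \frac{13}{3} \approx -4.3333$)
$r{\left(x \right)} = - \frac{49}{3}$ ($r{\left(x \right)} = - \frac{13}{3} - 12 = - \frac{49}{3}$)
$\sqrt{-8948 + r{\left(224 \right)}} = \sqrt{-8948 - \frac{49}{3}} = \sqrt{- \frac{26893}{3}} = \frac{i \sqrt{80679}}{3}$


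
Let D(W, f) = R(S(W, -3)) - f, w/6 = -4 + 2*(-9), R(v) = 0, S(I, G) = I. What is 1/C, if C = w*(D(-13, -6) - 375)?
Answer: 1/48708 ≈ 2.0531e-5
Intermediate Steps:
w = -132 (w = 6*(-4 + 2*(-9)) = 6*(-4 - 18) = 6*(-22) = -132)
D(W, f) = -f (D(W, f) = 0 - f = -f)
C = 48708 (C = -132*(-1*(-6) - 375) = -132*(6 - 375) = -132*(-369) = 48708)
1/C = 1/48708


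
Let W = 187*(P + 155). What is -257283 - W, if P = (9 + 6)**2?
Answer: -328343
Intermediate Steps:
P = 225 (P = 15**2 = 225)
W = 71060 (W = 187*(225 + 155) = 187*380 = 71060)
-257283 - W = -257283 - 1*71060 = -257283 - 71060 = -328343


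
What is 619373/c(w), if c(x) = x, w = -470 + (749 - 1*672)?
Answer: -619373/393 ≈ -1576.0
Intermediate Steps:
w = -393 (w = -470 + (749 - 672) = -470 + 77 = -393)
619373/c(w) = 619373/(-393) = 619373*(-1/393) = -619373/393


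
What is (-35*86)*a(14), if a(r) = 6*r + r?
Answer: -294980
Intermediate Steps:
a(r) = 7*r
(-35*86)*a(14) = (-35*86)*(7*14) = -3010*98 = -294980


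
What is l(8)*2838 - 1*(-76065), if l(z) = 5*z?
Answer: 189585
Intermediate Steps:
l(8)*2838 - 1*(-76065) = (5*8)*2838 - 1*(-76065) = 40*2838 + 76065 = 113520 + 76065 = 189585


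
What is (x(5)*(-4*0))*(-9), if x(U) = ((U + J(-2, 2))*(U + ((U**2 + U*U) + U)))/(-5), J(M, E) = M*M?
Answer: 0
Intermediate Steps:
J(M, E) = M**2
x(U) = -(4 + U)*(2*U + 2*U**2)/5 (x(U) = ((U + (-2)**2)*(U + ((U**2 + U*U) + U)))/(-5) = ((U + 4)*(U + ((U**2 + U**2) + U)))*(-1/5) = ((4 + U)*(U + (2*U**2 + U)))*(-1/5) = ((4 + U)*(U + (U + 2*U**2)))*(-1/5) = ((4 + U)*(2*U + 2*U**2))*(-1/5) = -(4 + U)*(2*U + 2*U**2)/5)
(x(5)*(-4*0))*(-9) = ((-2/5*5*(4 + 5**2 + 5*5))*(-4*0))*(-9) = (-2/5*5*(4 + 25 + 25)*0)*(-9) = (-2/5*5*54*0)*(-9) = -108*0*(-9) = 0*(-9) = 0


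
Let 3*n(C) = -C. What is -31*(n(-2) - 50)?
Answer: 4588/3 ≈ 1529.3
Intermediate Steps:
n(C) = -C/3 (n(C) = (-C)/3 = -C/3)
-31*(n(-2) - 50) = -31*(-⅓*(-2) - 50) = -31*(⅔ - 50) = -31*(-148/3) = 4588/3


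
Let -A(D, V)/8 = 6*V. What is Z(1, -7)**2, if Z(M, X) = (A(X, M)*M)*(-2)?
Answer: 9216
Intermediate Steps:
A(D, V) = -48*V
Z(M, X) = 96*M**2 (Z(M, X) = ((-48*M)*M)*(-2) = -48*M**2*(-2) = 96*M**2)
Z(1, -7)**2 = (96*1**2)**2 = (96*1)**2 = 96**2 = 9216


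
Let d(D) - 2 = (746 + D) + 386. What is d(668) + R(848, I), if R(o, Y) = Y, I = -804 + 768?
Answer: 1766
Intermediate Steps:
d(D) = 1134 + D (d(D) = 2 + ((746 + D) + 386) = 2 + (1132 + D) = 1134 + D)
I = -36
d(668) + R(848, I) = (1134 + 668) - 36 = 1802 - 36 = 1766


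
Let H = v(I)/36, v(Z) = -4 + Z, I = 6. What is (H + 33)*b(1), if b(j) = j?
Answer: 595/18 ≈ 33.056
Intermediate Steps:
H = 1/18 (H = (-4 + 6)/36 = 2*(1/36) = 1/18 ≈ 0.055556)
(H + 33)*b(1) = (1/18 + 33)*1 = (595/18)*1 = 595/18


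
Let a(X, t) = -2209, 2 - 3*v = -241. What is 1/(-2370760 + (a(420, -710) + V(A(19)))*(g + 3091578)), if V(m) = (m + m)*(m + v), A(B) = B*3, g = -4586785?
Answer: -1/20222055021 ≈ -4.9451e-11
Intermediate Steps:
v = 81 (v = 2/3 - 1/3*(-241) = 2/3 + 241/3 = 81)
A(B) = 3*B
V(m) = 2*m*(81 + m) (V(m) = (m + m)*(m + 81) = (2*m)*(81 + m) = 2*m*(81 + m))
1/(-2370760 + (a(420, -710) + V(A(19)))*(g + 3091578)) = 1/(-2370760 + (-2209 + 2*(3*19)*(81 + 3*19))*(-4586785 + 3091578)) = 1/(-2370760 + (-2209 + 2*57*(81 + 57))*(-1495207)) = 1/(-2370760 + (-2209 + 2*57*138)*(-1495207)) = 1/(-2370760 + (-2209 + 15732)*(-1495207)) = 1/(-2370760 + 13523*(-1495207)) = 1/(-2370760 - 20219684261) = 1/(-20222055021) = -1/20222055021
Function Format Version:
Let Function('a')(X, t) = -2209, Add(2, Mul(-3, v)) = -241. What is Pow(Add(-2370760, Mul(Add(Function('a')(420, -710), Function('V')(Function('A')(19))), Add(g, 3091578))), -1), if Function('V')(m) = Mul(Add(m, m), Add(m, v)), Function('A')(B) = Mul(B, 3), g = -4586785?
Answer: Rational(-1, 20222055021) ≈ -4.9451e-11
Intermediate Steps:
v = 81 (v = Add(Rational(2, 3), Mul(Rational(-1, 3), -241)) = Add(Rational(2, 3), Rational(241, 3)) = 81)
Function('A')(B) = Mul(3, B)
Function('V')(m) = Mul(2, m, Add(81, m)) (Function('V')(m) = Mul(Add(m, m), Add(m, 81)) = Mul(Mul(2, m), Add(81, m)) = Mul(2, m, Add(81, m)))
Pow(Add(-2370760, Mul(Add(Function('a')(420, -710), Function('V')(Function('A')(19))), Add(g, 3091578))), -1) = Pow(Add(-2370760, Mul(Add(-2209, Mul(2, Mul(3, 19), Add(81, Mul(3, 19)))), Add(-4586785, 3091578))), -1) = Pow(Add(-2370760, Mul(Add(-2209, Mul(2, 57, Add(81, 57))), -1495207)), -1) = Pow(Add(-2370760, Mul(Add(-2209, Mul(2, 57, 138)), -1495207)), -1) = Pow(Add(-2370760, Mul(Add(-2209, 15732), -1495207)), -1) = Pow(Add(-2370760, Mul(13523, -1495207)), -1) = Pow(Add(-2370760, -20219684261), -1) = Pow(-20222055021, -1) = Rational(-1, 20222055021)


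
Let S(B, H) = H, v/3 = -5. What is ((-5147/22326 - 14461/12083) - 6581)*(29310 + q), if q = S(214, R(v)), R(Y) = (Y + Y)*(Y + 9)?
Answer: -8727609214919275/44960843 ≈ -1.9412e+8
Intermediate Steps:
v = -15 (v = 3*(-5) = -15)
R(Y) = 2*Y*(9 + Y) (R(Y) = (2*Y)*(9 + Y) = 2*Y*(9 + Y))
q = 180 (q = 2*(-15)*(9 - 15) = 2*(-15)*(-6) = 180)
((-5147/22326 - 14461/12083) - 6581)*(29310 + q) = ((-5147/22326 - 14461/12083) - 6581)*(29310 + 180) = ((-5147*1/22326 - 14461*1/12083) - 6581)*29490 = ((-5147/22326 - 14461/12083) - 6581)*29490 = (-385047487/269765058 - 6581)*29490 = -1775708894185/269765058*29490 = -8727609214919275/44960843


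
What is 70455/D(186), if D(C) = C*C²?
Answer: 23485/2144952 ≈ 0.010949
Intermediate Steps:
D(C) = C³
70455/D(186) = 70455/(186³) = 70455/6434856 = 70455*(1/6434856) = 23485/2144952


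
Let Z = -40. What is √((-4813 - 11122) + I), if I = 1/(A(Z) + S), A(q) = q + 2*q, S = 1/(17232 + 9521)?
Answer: I*√164232648109753062/3210359 ≈ 126.23*I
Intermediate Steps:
S = 1/26753 ≈ 3.7379e-5
A(q) = 3*q
I = -26753/3210359 (I = 1/(3*(-40) + 1/26753) = 1/(-120 + 1/26753) = 1/(-3210359/26753) = -26753/3210359 ≈ -0.0083333)
√((-4813 - 11122) + I) = √((-4813 - 11122) - 26753/3210359) = √(-15935 - 26753/3210359) = √(-51157097418/3210359) = I*√164232648109753062/3210359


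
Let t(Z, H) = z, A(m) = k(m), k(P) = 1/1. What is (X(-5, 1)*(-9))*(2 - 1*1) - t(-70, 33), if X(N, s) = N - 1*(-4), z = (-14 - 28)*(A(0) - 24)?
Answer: -957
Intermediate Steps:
k(P) = 1
A(m) = 1
z = 966 (z = (-14 - 28)*(1 - 24) = -42*(-23) = 966)
t(Z, H) = 966
X(N, s) = 4 + N (X(N, s) = N + 4 = 4 + N)
(X(-5, 1)*(-9))*(2 - 1*1) - t(-70, 33) = ((4 - 5)*(-9))*(2 - 1*1) - 1*966 = (-1*(-9))*(2 - 1) - 966 = 9*1 - 966 = 9 - 966 = -957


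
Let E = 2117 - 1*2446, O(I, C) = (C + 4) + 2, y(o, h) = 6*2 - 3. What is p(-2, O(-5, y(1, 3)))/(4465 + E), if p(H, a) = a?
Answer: 15/4136 ≈ 0.0036267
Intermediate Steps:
y(o, h) = 9 (y(o, h) = 12 - 3 = 9)
O(I, C) = 6 + C (O(I, C) = (4 + C) + 2 = 6 + C)
E = -329 (E = 2117 - 2446 = -329)
p(-2, O(-5, y(1, 3)))/(4465 + E) = (6 + 9)/(4465 - 329) = 15/4136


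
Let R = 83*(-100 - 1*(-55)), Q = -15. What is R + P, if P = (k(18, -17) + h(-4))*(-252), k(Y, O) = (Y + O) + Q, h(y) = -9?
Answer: 2061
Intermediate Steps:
k(Y, O) = -15 + O + Y (k(Y, O) = (Y + O) - 15 = (O + Y) - 15 = -15 + O + Y)
R = -3735 (R = 83*(-100 + 55) = 83*(-45) = -3735)
P = 5796 (P = ((-15 - 17 + 18) - 9)*(-252) = (-14 - 9)*(-252) = -23*(-252) = 5796)
R + P = -3735 + 5796 = 2061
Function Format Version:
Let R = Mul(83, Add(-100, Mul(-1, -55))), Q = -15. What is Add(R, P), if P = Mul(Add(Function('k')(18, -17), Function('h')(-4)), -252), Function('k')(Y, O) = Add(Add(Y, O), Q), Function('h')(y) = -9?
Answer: 2061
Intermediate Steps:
Function('k')(Y, O) = Add(-15, O, Y) (Function('k')(Y, O) = Add(Add(Y, O), -15) = Add(Add(O, Y), -15) = Add(-15, O, Y))
R = -3735 (R = Mul(83, Add(-100, 55)) = Mul(83, -45) = -3735)
P = 5796 (P = Mul(Add(Add(-15, -17, 18), -9), -252) = Mul(Add(-14, -9), -252) = Mul(-23, -252) = 5796)
Add(R, P) = Add(-3735, 5796) = 2061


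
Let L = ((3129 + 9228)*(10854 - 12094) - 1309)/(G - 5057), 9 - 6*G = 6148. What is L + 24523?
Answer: 986567497/36481 ≈ 27043.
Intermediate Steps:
G = -6139/6 (G = 3/2 - ⅙*6148 = 3/2 - 3074/3 = -6139/6 ≈ -1023.2)
L = 91943934/36481 (L = ((3129 + 9228)*(10854 - 12094) - 1309)/(-6139/6 - 5057) = (12357*(-1240) - 1309)/(-36481/6) = (-15322680 - 1309)*(-6/36481) = -15323989*(-6/36481) = 91943934/36481 ≈ 2520.3)
L + 24523 = 91943934/36481 + 24523 = 986567497/36481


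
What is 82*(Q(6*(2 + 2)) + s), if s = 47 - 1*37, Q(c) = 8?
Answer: 1476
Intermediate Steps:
s = 10 (s = 47 - 37 = 10)
82*(Q(6*(2 + 2)) + s) = 82*(8 + 10) = 82*18 = 1476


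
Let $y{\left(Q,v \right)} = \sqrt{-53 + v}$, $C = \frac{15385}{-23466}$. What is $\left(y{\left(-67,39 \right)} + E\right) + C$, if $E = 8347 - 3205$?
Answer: $\frac{120646787}{23466} + i \sqrt{14} \approx 5141.3 + 3.7417 i$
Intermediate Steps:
$C = - \frac{15385}{23466}$ ($C = 15385 \left(- \frac{1}{23466}\right) = - \frac{15385}{23466} \approx -0.65563$)
$E = 5142$ ($E = 8347 - 3205 = 5142$)
$\left(y{\left(-67,39 \right)} + E\right) + C = \left(\sqrt{-53 + 39} + 5142\right) - \frac{15385}{23466} = \left(\sqrt{-14} + 5142\right) - \frac{15385}{23466} = \left(i \sqrt{14} + 5142\right) - \frac{15385}{23466} = \left(5142 + i \sqrt{14}\right) - \frac{15385}{23466} = \frac{120646787}{23466} + i \sqrt{14}$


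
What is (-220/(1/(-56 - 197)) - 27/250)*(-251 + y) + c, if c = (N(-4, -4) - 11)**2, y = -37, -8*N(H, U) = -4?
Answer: -8014969323/500 ≈ -1.6030e+7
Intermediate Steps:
N(H, U) = 1/2 (N(H, U) = -1/8*(-4) = 1/2)
c = 441/4 (c = (1/2 - 11)**2 = (-21/2)**2 = 441/4 ≈ 110.25)
(-220/(1/(-56 - 197)) - 27/250)*(-251 + y) + c = (-220/(1/(-56 - 197)) - 27/250)*(-251 - 37) + 441/4 = (-220/(1/(-253)) - 27*1/250)*(-288) + 441/4 = (-220/(-1/253) - 27/250)*(-288) + 441/4 = (-220*(-253) - 27/250)*(-288) + 441/4 = (55660 - 27/250)*(-288) + 441/4 = (13914973/250)*(-288) + 441/4 = -2003756112/125 + 441/4 = -8014969323/500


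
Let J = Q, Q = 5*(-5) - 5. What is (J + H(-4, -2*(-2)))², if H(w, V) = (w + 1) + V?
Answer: 841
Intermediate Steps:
H(w, V) = 1 + V + w (H(w, V) = (1 + w) + V = 1 + V + w)
Q = -30 (Q = -25 - 5 = -30)
J = -30
(J + H(-4, -2*(-2)))² = (-30 + (1 - 2*(-2) - 4))² = (-30 + (1 + 4 - 4))² = (-30 + 1)² = (-29)² = 841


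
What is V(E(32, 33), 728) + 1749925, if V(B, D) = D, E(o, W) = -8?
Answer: 1750653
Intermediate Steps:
V(E(32, 33), 728) + 1749925 = 728 + 1749925 = 1750653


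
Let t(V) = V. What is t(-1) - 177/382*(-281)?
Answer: 49355/382 ≈ 129.20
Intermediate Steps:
t(-1) - 177/382*(-281) = -1 - 177/382*(-281) = -1 + 49737/382 = 49355/382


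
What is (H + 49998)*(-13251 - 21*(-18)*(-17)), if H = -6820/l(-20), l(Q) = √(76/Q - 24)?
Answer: -983810646 - 134197140*I*√695/139 ≈ -9.8381e+8 - 2.5452e+7*I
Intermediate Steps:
l(Q) = √(-24 + 76/Q)
H = 6820*I*√695/139 (H = -6820*1/(2*√(-6 + 19/(-20))) = -6820*1/(2*√(-6 + 19*(-1/20))) = -6820*1/(2*√(-6 - 19/20)) = -6820*(-I*√695/139) = -(-6820)*I*√695/139 = 6820*I*√695/139 ≈ 1293.5*I)
(H + 49998)*(-13251 - 21*(-18)*(-17)) = (6820*I*√695/139 + 49998)*(-13251 - 21*(-18)*(-17)) = (49998 + 6820*I*√695/139)*(-13251 + 378*(-17)) = (49998 + 6820*I*√695/139)*(-13251 - 6426) = (49998 + 6820*I*√695/139)*(-19677) = -983810646 - 134197140*I*√695/139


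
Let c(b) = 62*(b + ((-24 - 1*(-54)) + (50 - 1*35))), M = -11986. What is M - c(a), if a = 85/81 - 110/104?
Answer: -31117171/2106 ≈ -14775.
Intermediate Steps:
a = -35/4212 (a = 85*(1/81) - 110*1/104 = 85/81 - 55/52 = -35/4212 ≈ -0.0083096)
c(b) = 2790 + 62*b (c(b) = 62*(b + ((-24 + 54) + (50 - 35))) = 62*(b + (30 + 15)) = 62*(b + 45) = 62*(45 + b) = 2790 + 62*b)
M - c(a) = -11986 - (2790 + 62*(-35/4212)) = -11986 - (2790 - 1085/2106) = -11986 - 1*5874655/2106 = -11986 - 5874655/2106 = -31117171/2106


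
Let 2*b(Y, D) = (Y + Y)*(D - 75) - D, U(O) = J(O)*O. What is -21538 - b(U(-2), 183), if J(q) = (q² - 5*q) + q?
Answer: -37709/2 ≈ -18855.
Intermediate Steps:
J(q) = q² - 4*q
U(O) = O²*(-4 + O) (U(O) = (O*(-4 + O))*O = O²*(-4 + O))
b(Y, D) = -D/2 + Y*(-75 + D) (b(Y, D) = ((Y + Y)*(D - 75) - D)/2 = ((2*Y)*(-75 + D) - D)/2 = (2*Y*(-75 + D) - D)/2 = (-D + 2*Y*(-75 + D))/2 = -D/2 + Y*(-75 + D))
-21538 - b(U(-2), 183) = -21538 - (-75*(-2)²*(-4 - 2) - ½*183 + 183*((-2)²*(-4 - 2))) = -21538 - (-300*(-6) - 183/2 + 183*(4*(-6))) = -21538 - (-75*(-24) - 183/2 + 183*(-24)) = -21538 - (1800 - 183/2 - 4392) = -21538 - 1*(-5367/2) = -21538 + 5367/2 = -37709/2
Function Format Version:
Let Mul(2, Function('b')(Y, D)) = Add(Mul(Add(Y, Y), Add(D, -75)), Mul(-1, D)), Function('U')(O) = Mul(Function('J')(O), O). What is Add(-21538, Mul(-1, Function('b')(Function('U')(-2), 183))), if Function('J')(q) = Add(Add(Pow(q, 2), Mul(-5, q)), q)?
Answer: Rational(-37709, 2) ≈ -18855.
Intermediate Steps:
Function('J')(q) = Add(Pow(q, 2), Mul(-4, q))
Function('U')(O) = Mul(Pow(O, 2), Add(-4, O)) (Function('U')(O) = Mul(Mul(O, Add(-4, O)), O) = Mul(Pow(O, 2), Add(-4, O)))
Function('b')(Y, D) = Add(Mul(Rational(-1, 2), D), Mul(Y, Add(-75, D))) (Function('b')(Y, D) = Mul(Rational(1, 2), Add(Mul(Add(Y, Y), Add(D, -75)), Mul(-1, D))) = Mul(Rational(1, 2), Add(Mul(Mul(2, Y), Add(-75, D)), Mul(-1, D))) = Mul(Rational(1, 2), Add(Mul(2, Y, Add(-75, D)), Mul(-1, D))) = Mul(Rational(1, 2), Add(Mul(-1, D), Mul(2, Y, Add(-75, D)))) = Add(Mul(Rational(-1, 2), D), Mul(Y, Add(-75, D))))
Add(-21538, Mul(-1, Function('b')(Function('U')(-2), 183))) = Add(-21538, Mul(-1, Add(Mul(-75, Mul(Pow(-2, 2), Add(-4, -2))), Mul(Rational(-1, 2), 183), Mul(183, Mul(Pow(-2, 2), Add(-4, -2)))))) = Add(-21538, Mul(-1, Add(Mul(-75, Mul(4, -6)), Rational(-183, 2), Mul(183, Mul(4, -6))))) = Add(-21538, Mul(-1, Add(Mul(-75, -24), Rational(-183, 2), Mul(183, -24)))) = Add(-21538, Mul(-1, Add(1800, Rational(-183, 2), -4392))) = Add(-21538, Mul(-1, Rational(-5367, 2))) = Add(-21538, Rational(5367, 2)) = Rational(-37709, 2)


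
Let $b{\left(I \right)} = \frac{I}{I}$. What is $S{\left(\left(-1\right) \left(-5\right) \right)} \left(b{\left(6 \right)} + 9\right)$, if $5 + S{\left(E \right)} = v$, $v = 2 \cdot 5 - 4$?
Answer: $10$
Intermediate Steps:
$b{\left(I \right)} = 1$
$v = 6$ ($v = 10 - 4 = 6$)
$S{\left(E \right)} = 1$ ($S{\left(E \right)} = -5 + 6 = 1$)
$S{\left(\left(-1\right) \left(-5\right) \right)} \left(b{\left(6 \right)} + 9\right) = 1 \left(1 + 9\right) = 1 \cdot 10 = 10$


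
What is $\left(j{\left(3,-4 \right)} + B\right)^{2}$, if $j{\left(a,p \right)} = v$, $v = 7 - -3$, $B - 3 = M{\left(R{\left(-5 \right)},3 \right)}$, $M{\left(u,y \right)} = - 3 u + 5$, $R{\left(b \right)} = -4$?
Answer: $900$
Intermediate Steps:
$M{\left(u,y \right)} = 5 - 3 u$
$B = 20$ ($B = 3 + \left(5 - -12\right) = 3 + \left(5 + 12\right) = 3 + 17 = 20$)
$v = 10$ ($v = 7 + 3 = 10$)
$j{\left(a,p \right)} = 10$
$\left(j{\left(3,-4 \right)} + B\right)^{2} = \left(10 + 20\right)^{2} = 30^{2} = 900$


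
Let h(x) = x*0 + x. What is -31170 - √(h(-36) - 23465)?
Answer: -31170 - I*√23501 ≈ -31170.0 - 153.3*I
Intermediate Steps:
h(x) = x (h(x) = 0 + x = x)
-31170 - √(h(-36) - 23465) = -31170 - √(-36 - 23465) = -31170 - √(-23501) = -31170 - I*√23501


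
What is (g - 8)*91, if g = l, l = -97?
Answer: -9555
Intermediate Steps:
g = -97
(g - 8)*91 = (-97 - 8)*91 = -105*91 = -9555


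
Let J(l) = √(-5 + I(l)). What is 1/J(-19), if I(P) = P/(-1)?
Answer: √14/14 ≈ 0.26726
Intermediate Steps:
I(P) = -P (I(P) = P*(-1) = -P)
J(l) = √(-5 - l)
1/J(-19) = 1/(√(-5 - 1*(-19))) = 1/(√(-5 + 19)) = 1/(√14) = √14/14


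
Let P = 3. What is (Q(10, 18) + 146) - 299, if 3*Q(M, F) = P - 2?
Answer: -458/3 ≈ -152.67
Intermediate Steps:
Q(M, F) = ⅓ (Q(M, F) = (3 - 2)/3 = (⅓)*1 = ⅓)
(Q(10, 18) + 146) - 299 = (⅓ + 146) - 299 = 439/3 - 299 = -458/3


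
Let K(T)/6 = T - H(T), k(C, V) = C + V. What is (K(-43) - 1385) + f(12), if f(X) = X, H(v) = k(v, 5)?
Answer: -1403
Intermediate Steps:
H(v) = 5 + v (H(v) = v + 5 = 5 + v)
K(T) = -30 (K(T) = 6*(T - (5 + T)) = 6*(T + (-5 - T)) = 6*(-5) = -30)
(K(-43) - 1385) + f(12) = (-30 - 1385) + 12 = -1415 + 12 = -1403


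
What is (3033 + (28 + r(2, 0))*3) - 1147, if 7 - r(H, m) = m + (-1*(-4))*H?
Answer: 1967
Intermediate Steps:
r(H, m) = 7 - m - 4*H (r(H, m) = 7 - (m + (-1*(-4))*H) = 7 - (m + 4*H) = 7 + (-m - 4*H) = 7 - m - 4*H)
(3033 + (28 + r(2, 0))*3) - 1147 = (3033 + (28 + (7 - 1*0 - 4*2))*3) - 1147 = (3033 + (28 + (7 + 0 - 8))*3) - 1147 = (3033 + (28 - 1)*3) - 1147 = (3033 + 27*3) - 1147 = (3033 + 81) - 1147 = 3114 - 1147 = 1967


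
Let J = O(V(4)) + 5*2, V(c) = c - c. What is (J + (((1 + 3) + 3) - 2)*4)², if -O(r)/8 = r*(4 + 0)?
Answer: 900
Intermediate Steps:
V(c) = 0
O(r) = -32*r (O(r) = -8*r*(4 + 0) = -8*r*4 = -32*r)
J = 10 (J = -32*0 + 5*2 = 0 + 10 = 10)
(J + (((1 + 3) + 3) - 2)*4)² = (10 + (((1 + 3) + 3) - 2)*4)² = (10 + ((4 + 3) - 2)*4)² = (10 + (7 - 2)*4)² = (10 + 5*4)² = (10 + 20)² = 30² = 900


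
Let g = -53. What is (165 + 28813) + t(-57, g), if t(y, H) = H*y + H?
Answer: 31946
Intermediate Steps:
t(y, H) = H + H*y
(165 + 28813) + t(-57, g) = (165 + 28813) - 53*(1 - 57) = 28978 - 53*(-56) = 28978 + 2968 = 31946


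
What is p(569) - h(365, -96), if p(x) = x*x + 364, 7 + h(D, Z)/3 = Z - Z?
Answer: 324146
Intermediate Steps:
h(D, Z) = -21 (h(D, Z) = -21 + 3*(Z - Z) = -21 + 3*0 = -21 + 0 = -21)
p(x) = 364 + x² (p(x) = x² + 364 = 364 + x²)
p(569) - h(365, -96) = (364 + 569²) - 1*(-21) = (364 + 323761) + 21 = 324125 + 21 = 324146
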